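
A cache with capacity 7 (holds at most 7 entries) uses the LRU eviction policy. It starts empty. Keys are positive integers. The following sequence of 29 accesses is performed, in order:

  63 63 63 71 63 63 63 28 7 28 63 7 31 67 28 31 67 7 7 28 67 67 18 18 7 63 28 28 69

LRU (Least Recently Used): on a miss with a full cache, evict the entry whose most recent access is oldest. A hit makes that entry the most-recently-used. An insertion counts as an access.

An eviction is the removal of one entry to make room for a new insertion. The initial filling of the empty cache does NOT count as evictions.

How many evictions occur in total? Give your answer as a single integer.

Answer: 1

Derivation:
LRU simulation (capacity=7):
  1. access 63: MISS. Cache (LRU->MRU): [63]
  2. access 63: HIT. Cache (LRU->MRU): [63]
  3. access 63: HIT. Cache (LRU->MRU): [63]
  4. access 71: MISS. Cache (LRU->MRU): [63 71]
  5. access 63: HIT. Cache (LRU->MRU): [71 63]
  6. access 63: HIT. Cache (LRU->MRU): [71 63]
  7. access 63: HIT. Cache (LRU->MRU): [71 63]
  8. access 28: MISS. Cache (LRU->MRU): [71 63 28]
  9. access 7: MISS. Cache (LRU->MRU): [71 63 28 7]
  10. access 28: HIT. Cache (LRU->MRU): [71 63 7 28]
  11. access 63: HIT. Cache (LRU->MRU): [71 7 28 63]
  12. access 7: HIT. Cache (LRU->MRU): [71 28 63 7]
  13. access 31: MISS. Cache (LRU->MRU): [71 28 63 7 31]
  14. access 67: MISS. Cache (LRU->MRU): [71 28 63 7 31 67]
  15. access 28: HIT. Cache (LRU->MRU): [71 63 7 31 67 28]
  16. access 31: HIT. Cache (LRU->MRU): [71 63 7 67 28 31]
  17. access 67: HIT. Cache (LRU->MRU): [71 63 7 28 31 67]
  18. access 7: HIT. Cache (LRU->MRU): [71 63 28 31 67 7]
  19. access 7: HIT. Cache (LRU->MRU): [71 63 28 31 67 7]
  20. access 28: HIT. Cache (LRU->MRU): [71 63 31 67 7 28]
  21. access 67: HIT. Cache (LRU->MRU): [71 63 31 7 28 67]
  22. access 67: HIT. Cache (LRU->MRU): [71 63 31 7 28 67]
  23. access 18: MISS. Cache (LRU->MRU): [71 63 31 7 28 67 18]
  24. access 18: HIT. Cache (LRU->MRU): [71 63 31 7 28 67 18]
  25. access 7: HIT. Cache (LRU->MRU): [71 63 31 28 67 18 7]
  26. access 63: HIT. Cache (LRU->MRU): [71 31 28 67 18 7 63]
  27. access 28: HIT. Cache (LRU->MRU): [71 31 67 18 7 63 28]
  28. access 28: HIT. Cache (LRU->MRU): [71 31 67 18 7 63 28]
  29. access 69: MISS, evict 71. Cache (LRU->MRU): [31 67 18 7 63 28 69]
Total: 21 hits, 8 misses, 1 evictions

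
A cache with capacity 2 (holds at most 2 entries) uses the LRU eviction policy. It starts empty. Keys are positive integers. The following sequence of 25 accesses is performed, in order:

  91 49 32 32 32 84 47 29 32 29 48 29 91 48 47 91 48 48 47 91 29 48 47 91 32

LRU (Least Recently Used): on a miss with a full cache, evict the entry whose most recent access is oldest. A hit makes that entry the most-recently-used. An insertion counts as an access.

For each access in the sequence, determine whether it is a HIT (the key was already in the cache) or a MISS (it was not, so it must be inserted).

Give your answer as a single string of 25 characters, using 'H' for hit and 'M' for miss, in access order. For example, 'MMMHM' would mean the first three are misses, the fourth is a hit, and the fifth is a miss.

LRU simulation (capacity=2):
  1. access 91: MISS. Cache (LRU->MRU): [91]
  2. access 49: MISS. Cache (LRU->MRU): [91 49]
  3. access 32: MISS, evict 91. Cache (LRU->MRU): [49 32]
  4. access 32: HIT. Cache (LRU->MRU): [49 32]
  5. access 32: HIT. Cache (LRU->MRU): [49 32]
  6. access 84: MISS, evict 49. Cache (LRU->MRU): [32 84]
  7. access 47: MISS, evict 32. Cache (LRU->MRU): [84 47]
  8. access 29: MISS, evict 84. Cache (LRU->MRU): [47 29]
  9. access 32: MISS, evict 47. Cache (LRU->MRU): [29 32]
  10. access 29: HIT. Cache (LRU->MRU): [32 29]
  11. access 48: MISS, evict 32. Cache (LRU->MRU): [29 48]
  12. access 29: HIT. Cache (LRU->MRU): [48 29]
  13. access 91: MISS, evict 48. Cache (LRU->MRU): [29 91]
  14. access 48: MISS, evict 29. Cache (LRU->MRU): [91 48]
  15. access 47: MISS, evict 91. Cache (LRU->MRU): [48 47]
  16. access 91: MISS, evict 48. Cache (LRU->MRU): [47 91]
  17. access 48: MISS, evict 47. Cache (LRU->MRU): [91 48]
  18. access 48: HIT. Cache (LRU->MRU): [91 48]
  19. access 47: MISS, evict 91. Cache (LRU->MRU): [48 47]
  20. access 91: MISS, evict 48. Cache (LRU->MRU): [47 91]
  21. access 29: MISS, evict 47. Cache (LRU->MRU): [91 29]
  22. access 48: MISS, evict 91. Cache (LRU->MRU): [29 48]
  23. access 47: MISS, evict 29. Cache (LRU->MRU): [48 47]
  24. access 91: MISS, evict 48. Cache (LRU->MRU): [47 91]
  25. access 32: MISS, evict 47. Cache (LRU->MRU): [91 32]
Total: 5 hits, 20 misses, 18 evictions

Answer: MMMHHMMMMHMHMMMMMHMMMMMMM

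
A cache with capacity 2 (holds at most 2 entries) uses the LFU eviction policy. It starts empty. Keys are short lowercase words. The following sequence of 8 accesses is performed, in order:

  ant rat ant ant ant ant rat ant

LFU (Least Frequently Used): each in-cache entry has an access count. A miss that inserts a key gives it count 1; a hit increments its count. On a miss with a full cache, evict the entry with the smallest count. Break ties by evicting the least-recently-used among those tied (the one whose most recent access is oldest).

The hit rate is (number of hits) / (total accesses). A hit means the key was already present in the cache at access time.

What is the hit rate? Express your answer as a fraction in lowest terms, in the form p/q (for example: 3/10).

Answer: 3/4

Derivation:
LFU simulation (capacity=2):
  1. access ant: MISS. Cache: [ant(c=1)]
  2. access rat: MISS. Cache: [ant(c=1) rat(c=1)]
  3. access ant: HIT, count now 2. Cache: [rat(c=1) ant(c=2)]
  4. access ant: HIT, count now 3. Cache: [rat(c=1) ant(c=3)]
  5. access ant: HIT, count now 4. Cache: [rat(c=1) ant(c=4)]
  6. access ant: HIT, count now 5. Cache: [rat(c=1) ant(c=5)]
  7. access rat: HIT, count now 2. Cache: [rat(c=2) ant(c=5)]
  8. access ant: HIT, count now 6. Cache: [rat(c=2) ant(c=6)]
Total: 6 hits, 2 misses, 0 evictions

Hit rate = 6/8 = 3/4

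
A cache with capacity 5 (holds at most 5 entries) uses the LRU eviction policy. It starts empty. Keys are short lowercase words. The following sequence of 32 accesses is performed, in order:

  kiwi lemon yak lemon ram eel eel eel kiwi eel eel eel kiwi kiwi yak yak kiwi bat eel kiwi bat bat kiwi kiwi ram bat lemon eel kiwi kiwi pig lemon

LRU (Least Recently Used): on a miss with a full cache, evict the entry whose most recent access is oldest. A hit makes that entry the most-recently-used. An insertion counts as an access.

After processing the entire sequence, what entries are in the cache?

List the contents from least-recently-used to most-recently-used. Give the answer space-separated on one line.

LRU simulation (capacity=5):
  1. access kiwi: MISS. Cache (LRU->MRU): [kiwi]
  2. access lemon: MISS. Cache (LRU->MRU): [kiwi lemon]
  3. access yak: MISS. Cache (LRU->MRU): [kiwi lemon yak]
  4. access lemon: HIT. Cache (LRU->MRU): [kiwi yak lemon]
  5. access ram: MISS. Cache (LRU->MRU): [kiwi yak lemon ram]
  6. access eel: MISS. Cache (LRU->MRU): [kiwi yak lemon ram eel]
  7. access eel: HIT. Cache (LRU->MRU): [kiwi yak lemon ram eel]
  8. access eel: HIT. Cache (LRU->MRU): [kiwi yak lemon ram eel]
  9. access kiwi: HIT. Cache (LRU->MRU): [yak lemon ram eel kiwi]
  10. access eel: HIT. Cache (LRU->MRU): [yak lemon ram kiwi eel]
  11. access eel: HIT. Cache (LRU->MRU): [yak lemon ram kiwi eel]
  12. access eel: HIT. Cache (LRU->MRU): [yak lemon ram kiwi eel]
  13. access kiwi: HIT. Cache (LRU->MRU): [yak lemon ram eel kiwi]
  14. access kiwi: HIT. Cache (LRU->MRU): [yak lemon ram eel kiwi]
  15. access yak: HIT. Cache (LRU->MRU): [lemon ram eel kiwi yak]
  16. access yak: HIT. Cache (LRU->MRU): [lemon ram eel kiwi yak]
  17. access kiwi: HIT. Cache (LRU->MRU): [lemon ram eel yak kiwi]
  18. access bat: MISS, evict lemon. Cache (LRU->MRU): [ram eel yak kiwi bat]
  19. access eel: HIT. Cache (LRU->MRU): [ram yak kiwi bat eel]
  20. access kiwi: HIT. Cache (LRU->MRU): [ram yak bat eel kiwi]
  21. access bat: HIT. Cache (LRU->MRU): [ram yak eel kiwi bat]
  22. access bat: HIT. Cache (LRU->MRU): [ram yak eel kiwi bat]
  23. access kiwi: HIT. Cache (LRU->MRU): [ram yak eel bat kiwi]
  24. access kiwi: HIT. Cache (LRU->MRU): [ram yak eel bat kiwi]
  25. access ram: HIT. Cache (LRU->MRU): [yak eel bat kiwi ram]
  26. access bat: HIT. Cache (LRU->MRU): [yak eel kiwi ram bat]
  27. access lemon: MISS, evict yak. Cache (LRU->MRU): [eel kiwi ram bat lemon]
  28. access eel: HIT. Cache (LRU->MRU): [kiwi ram bat lemon eel]
  29. access kiwi: HIT. Cache (LRU->MRU): [ram bat lemon eel kiwi]
  30. access kiwi: HIT. Cache (LRU->MRU): [ram bat lemon eel kiwi]
  31. access pig: MISS, evict ram. Cache (LRU->MRU): [bat lemon eel kiwi pig]
  32. access lemon: HIT. Cache (LRU->MRU): [bat eel kiwi pig lemon]
Total: 24 hits, 8 misses, 3 evictions

Answer: bat eel kiwi pig lemon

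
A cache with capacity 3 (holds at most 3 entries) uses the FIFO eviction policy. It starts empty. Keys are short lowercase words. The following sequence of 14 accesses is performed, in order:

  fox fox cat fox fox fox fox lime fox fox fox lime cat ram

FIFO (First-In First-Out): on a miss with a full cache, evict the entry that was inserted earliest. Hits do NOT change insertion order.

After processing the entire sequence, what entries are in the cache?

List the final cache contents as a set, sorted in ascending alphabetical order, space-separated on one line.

FIFO simulation (capacity=3):
  1. access fox: MISS. Cache (old->new): [fox]
  2. access fox: HIT. Cache (old->new): [fox]
  3. access cat: MISS. Cache (old->new): [fox cat]
  4. access fox: HIT. Cache (old->new): [fox cat]
  5. access fox: HIT. Cache (old->new): [fox cat]
  6. access fox: HIT. Cache (old->new): [fox cat]
  7. access fox: HIT. Cache (old->new): [fox cat]
  8. access lime: MISS. Cache (old->new): [fox cat lime]
  9. access fox: HIT. Cache (old->new): [fox cat lime]
  10. access fox: HIT. Cache (old->new): [fox cat lime]
  11. access fox: HIT. Cache (old->new): [fox cat lime]
  12. access lime: HIT. Cache (old->new): [fox cat lime]
  13. access cat: HIT. Cache (old->new): [fox cat lime]
  14. access ram: MISS, evict fox. Cache (old->new): [cat lime ram]
Total: 10 hits, 4 misses, 1 evictions

Answer: cat lime ram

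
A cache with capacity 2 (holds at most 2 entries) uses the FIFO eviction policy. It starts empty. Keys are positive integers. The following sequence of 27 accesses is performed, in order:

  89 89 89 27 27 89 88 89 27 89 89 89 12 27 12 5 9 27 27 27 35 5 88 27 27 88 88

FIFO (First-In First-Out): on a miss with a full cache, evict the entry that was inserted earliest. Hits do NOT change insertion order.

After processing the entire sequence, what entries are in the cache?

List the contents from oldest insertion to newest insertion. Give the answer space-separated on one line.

Answer: 88 27

Derivation:
FIFO simulation (capacity=2):
  1. access 89: MISS. Cache (old->new): [89]
  2. access 89: HIT. Cache (old->new): [89]
  3. access 89: HIT. Cache (old->new): [89]
  4. access 27: MISS. Cache (old->new): [89 27]
  5. access 27: HIT. Cache (old->new): [89 27]
  6. access 89: HIT. Cache (old->new): [89 27]
  7. access 88: MISS, evict 89. Cache (old->new): [27 88]
  8. access 89: MISS, evict 27. Cache (old->new): [88 89]
  9. access 27: MISS, evict 88. Cache (old->new): [89 27]
  10. access 89: HIT. Cache (old->new): [89 27]
  11. access 89: HIT. Cache (old->new): [89 27]
  12. access 89: HIT. Cache (old->new): [89 27]
  13. access 12: MISS, evict 89. Cache (old->new): [27 12]
  14. access 27: HIT. Cache (old->new): [27 12]
  15. access 12: HIT. Cache (old->new): [27 12]
  16. access 5: MISS, evict 27. Cache (old->new): [12 5]
  17. access 9: MISS, evict 12. Cache (old->new): [5 9]
  18. access 27: MISS, evict 5. Cache (old->new): [9 27]
  19. access 27: HIT. Cache (old->new): [9 27]
  20. access 27: HIT. Cache (old->new): [9 27]
  21. access 35: MISS, evict 9. Cache (old->new): [27 35]
  22. access 5: MISS, evict 27. Cache (old->new): [35 5]
  23. access 88: MISS, evict 35. Cache (old->new): [5 88]
  24. access 27: MISS, evict 5. Cache (old->new): [88 27]
  25. access 27: HIT. Cache (old->new): [88 27]
  26. access 88: HIT. Cache (old->new): [88 27]
  27. access 88: HIT. Cache (old->new): [88 27]
Total: 14 hits, 13 misses, 11 evictions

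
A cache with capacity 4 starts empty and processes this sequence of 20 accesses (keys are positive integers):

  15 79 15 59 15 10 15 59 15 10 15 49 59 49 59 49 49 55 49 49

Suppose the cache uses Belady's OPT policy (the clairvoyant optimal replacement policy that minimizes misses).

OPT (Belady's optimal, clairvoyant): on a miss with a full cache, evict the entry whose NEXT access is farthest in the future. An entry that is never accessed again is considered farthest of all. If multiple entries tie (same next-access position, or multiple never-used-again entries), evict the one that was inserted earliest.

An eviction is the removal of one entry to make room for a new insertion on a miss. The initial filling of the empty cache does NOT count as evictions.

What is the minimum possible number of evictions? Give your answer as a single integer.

OPT (Belady) simulation (capacity=4):
  1. access 15: MISS. Cache: [15]
  2. access 79: MISS. Cache: [15 79]
  3. access 15: HIT. Next use of 15: step 5. Cache: [15 79]
  4. access 59: MISS. Cache: [15 79 59]
  5. access 15: HIT. Next use of 15: step 7. Cache: [15 79 59]
  6. access 10: MISS. Cache: [15 79 59 10]
  7. access 15: HIT. Next use of 15: step 9. Cache: [15 79 59 10]
  8. access 59: HIT. Next use of 59: step 13. Cache: [15 79 59 10]
  9. access 15: HIT. Next use of 15: step 11. Cache: [15 79 59 10]
  10. access 10: HIT. Next use of 10: never. Cache: [15 79 59 10]
  11. access 15: HIT. Next use of 15: never. Cache: [15 79 59 10]
  12. access 49: MISS, evict 15 (next use: never). Cache: [79 59 10 49]
  13. access 59: HIT. Next use of 59: step 15. Cache: [79 59 10 49]
  14. access 49: HIT. Next use of 49: step 16. Cache: [79 59 10 49]
  15. access 59: HIT. Next use of 59: never. Cache: [79 59 10 49]
  16. access 49: HIT. Next use of 49: step 17. Cache: [79 59 10 49]
  17. access 49: HIT. Next use of 49: step 19. Cache: [79 59 10 49]
  18. access 55: MISS, evict 79 (next use: never). Cache: [59 10 49 55]
  19. access 49: HIT. Next use of 49: step 20. Cache: [59 10 49 55]
  20. access 49: HIT. Next use of 49: never. Cache: [59 10 49 55]
Total: 14 hits, 6 misses, 2 evictions

Answer: 2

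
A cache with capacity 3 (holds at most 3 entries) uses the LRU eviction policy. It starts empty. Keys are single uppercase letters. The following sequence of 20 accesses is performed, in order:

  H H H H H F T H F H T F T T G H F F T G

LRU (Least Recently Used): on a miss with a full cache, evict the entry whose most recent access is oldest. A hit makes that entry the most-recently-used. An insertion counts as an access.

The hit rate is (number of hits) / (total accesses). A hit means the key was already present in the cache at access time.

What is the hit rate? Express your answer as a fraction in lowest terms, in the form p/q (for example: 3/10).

Answer: 3/5

Derivation:
LRU simulation (capacity=3):
  1. access H: MISS. Cache (LRU->MRU): [H]
  2. access H: HIT. Cache (LRU->MRU): [H]
  3. access H: HIT. Cache (LRU->MRU): [H]
  4. access H: HIT. Cache (LRU->MRU): [H]
  5. access H: HIT. Cache (LRU->MRU): [H]
  6. access F: MISS. Cache (LRU->MRU): [H F]
  7. access T: MISS. Cache (LRU->MRU): [H F T]
  8. access H: HIT. Cache (LRU->MRU): [F T H]
  9. access F: HIT. Cache (LRU->MRU): [T H F]
  10. access H: HIT. Cache (LRU->MRU): [T F H]
  11. access T: HIT. Cache (LRU->MRU): [F H T]
  12. access F: HIT. Cache (LRU->MRU): [H T F]
  13. access T: HIT. Cache (LRU->MRU): [H F T]
  14. access T: HIT. Cache (LRU->MRU): [H F T]
  15. access G: MISS, evict H. Cache (LRU->MRU): [F T G]
  16. access H: MISS, evict F. Cache (LRU->MRU): [T G H]
  17. access F: MISS, evict T. Cache (LRU->MRU): [G H F]
  18. access F: HIT. Cache (LRU->MRU): [G H F]
  19. access T: MISS, evict G. Cache (LRU->MRU): [H F T]
  20. access G: MISS, evict H. Cache (LRU->MRU): [F T G]
Total: 12 hits, 8 misses, 5 evictions

Hit rate = 12/20 = 3/5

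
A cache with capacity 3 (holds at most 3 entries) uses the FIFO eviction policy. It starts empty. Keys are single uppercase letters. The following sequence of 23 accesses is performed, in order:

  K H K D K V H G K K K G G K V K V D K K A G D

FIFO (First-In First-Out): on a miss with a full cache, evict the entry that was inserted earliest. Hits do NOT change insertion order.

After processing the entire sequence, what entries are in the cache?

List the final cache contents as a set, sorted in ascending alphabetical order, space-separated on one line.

Answer: A D G

Derivation:
FIFO simulation (capacity=3):
  1. access K: MISS. Cache (old->new): [K]
  2. access H: MISS. Cache (old->new): [K H]
  3. access K: HIT. Cache (old->new): [K H]
  4. access D: MISS. Cache (old->new): [K H D]
  5. access K: HIT. Cache (old->new): [K H D]
  6. access V: MISS, evict K. Cache (old->new): [H D V]
  7. access H: HIT. Cache (old->new): [H D V]
  8. access G: MISS, evict H. Cache (old->new): [D V G]
  9. access K: MISS, evict D. Cache (old->new): [V G K]
  10. access K: HIT. Cache (old->new): [V G K]
  11. access K: HIT. Cache (old->new): [V G K]
  12. access G: HIT. Cache (old->new): [V G K]
  13. access G: HIT. Cache (old->new): [V G K]
  14. access K: HIT. Cache (old->new): [V G K]
  15. access V: HIT. Cache (old->new): [V G K]
  16. access K: HIT. Cache (old->new): [V G K]
  17. access V: HIT. Cache (old->new): [V G K]
  18. access D: MISS, evict V. Cache (old->new): [G K D]
  19. access K: HIT. Cache (old->new): [G K D]
  20. access K: HIT. Cache (old->new): [G K D]
  21. access A: MISS, evict G. Cache (old->new): [K D A]
  22. access G: MISS, evict K. Cache (old->new): [D A G]
  23. access D: HIT. Cache (old->new): [D A G]
Total: 14 hits, 9 misses, 6 evictions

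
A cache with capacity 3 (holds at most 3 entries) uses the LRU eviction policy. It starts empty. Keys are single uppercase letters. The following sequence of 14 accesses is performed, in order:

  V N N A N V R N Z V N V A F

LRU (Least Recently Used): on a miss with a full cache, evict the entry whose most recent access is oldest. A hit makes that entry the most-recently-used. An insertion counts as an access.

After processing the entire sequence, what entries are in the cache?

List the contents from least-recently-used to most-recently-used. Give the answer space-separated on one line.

Answer: V A F

Derivation:
LRU simulation (capacity=3):
  1. access V: MISS. Cache (LRU->MRU): [V]
  2. access N: MISS. Cache (LRU->MRU): [V N]
  3. access N: HIT. Cache (LRU->MRU): [V N]
  4. access A: MISS. Cache (LRU->MRU): [V N A]
  5. access N: HIT. Cache (LRU->MRU): [V A N]
  6. access V: HIT. Cache (LRU->MRU): [A N V]
  7. access R: MISS, evict A. Cache (LRU->MRU): [N V R]
  8. access N: HIT. Cache (LRU->MRU): [V R N]
  9. access Z: MISS, evict V. Cache (LRU->MRU): [R N Z]
  10. access V: MISS, evict R. Cache (LRU->MRU): [N Z V]
  11. access N: HIT. Cache (LRU->MRU): [Z V N]
  12. access V: HIT. Cache (LRU->MRU): [Z N V]
  13. access A: MISS, evict Z. Cache (LRU->MRU): [N V A]
  14. access F: MISS, evict N. Cache (LRU->MRU): [V A F]
Total: 6 hits, 8 misses, 5 evictions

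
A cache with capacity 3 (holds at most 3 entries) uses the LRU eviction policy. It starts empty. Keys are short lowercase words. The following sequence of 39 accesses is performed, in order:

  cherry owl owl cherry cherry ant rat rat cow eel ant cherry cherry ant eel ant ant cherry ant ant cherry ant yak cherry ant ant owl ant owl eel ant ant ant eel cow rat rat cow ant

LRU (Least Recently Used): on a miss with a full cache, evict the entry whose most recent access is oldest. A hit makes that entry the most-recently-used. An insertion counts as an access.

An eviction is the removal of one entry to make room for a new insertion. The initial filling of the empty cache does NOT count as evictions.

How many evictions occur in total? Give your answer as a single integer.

Answer: 11

Derivation:
LRU simulation (capacity=3):
  1. access cherry: MISS. Cache (LRU->MRU): [cherry]
  2. access owl: MISS. Cache (LRU->MRU): [cherry owl]
  3. access owl: HIT. Cache (LRU->MRU): [cherry owl]
  4. access cherry: HIT. Cache (LRU->MRU): [owl cherry]
  5. access cherry: HIT. Cache (LRU->MRU): [owl cherry]
  6. access ant: MISS. Cache (LRU->MRU): [owl cherry ant]
  7. access rat: MISS, evict owl. Cache (LRU->MRU): [cherry ant rat]
  8. access rat: HIT. Cache (LRU->MRU): [cherry ant rat]
  9. access cow: MISS, evict cherry. Cache (LRU->MRU): [ant rat cow]
  10. access eel: MISS, evict ant. Cache (LRU->MRU): [rat cow eel]
  11. access ant: MISS, evict rat. Cache (LRU->MRU): [cow eel ant]
  12. access cherry: MISS, evict cow. Cache (LRU->MRU): [eel ant cherry]
  13. access cherry: HIT. Cache (LRU->MRU): [eel ant cherry]
  14. access ant: HIT. Cache (LRU->MRU): [eel cherry ant]
  15. access eel: HIT. Cache (LRU->MRU): [cherry ant eel]
  16. access ant: HIT. Cache (LRU->MRU): [cherry eel ant]
  17. access ant: HIT. Cache (LRU->MRU): [cherry eel ant]
  18. access cherry: HIT. Cache (LRU->MRU): [eel ant cherry]
  19. access ant: HIT. Cache (LRU->MRU): [eel cherry ant]
  20. access ant: HIT. Cache (LRU->MRU): [eel cherry ant]
  21. access cherry: HIT. Cache (LRU->MRU): [eel ant cherry]
  22. access ant: HIT. Cache (LRU->MRU): [eel cherry ant]
  23. access yak: MISS, evict eel. Cache (LRU->MRU): [cherry ant yak]
  24. access cherry: HIT. Cache (LRU->MRU): [ant yak cherry]
  25. access ant: HIT. Cache (LRU->MRU): [yak cherry ant]
  26. access ant: HIT. Cache (LRU->MRU): [yak cherry ant]
  27. access owl: MISS, evict yak. Cache (LRU->MRU): [cherry ant owl]
  28. access ant: HIT. Cache (LRU->MRU): [cherry owl ant]
  29. access owl: HIT. Cache (LRU->MRU): [cherry ant owl]
  30. access eel: MISS, evict cherry. Cache (LRU->MRU): [ant owl eel]
  31. access ant: HIT. Cache (LRU->MRU): [owl eel ant]
  32. access ant: HIT. Cache (LRU->MRU): [owl eel ant]
  33. access ant: HIT. Cache (LRU->MRU): [owl eel ant]
  34. access eel: HIT. Cache (LRU->MRU): [owl ant eel]
  35. access cow: MISS, evict owl. Cache (LRU->MRU): [ant eel cow]
  36. access rat: MISS, evict ant. Cache (LRU->MRU): [eel cow rat]
  37. access rat: HIT. Cache (LRU->MRU): [eel cow rat]
  38. access cow: HIT. Cache (LRU->MRU): [eel rat cow]
  39. access ant: MISS, evict eel. Cache (LRU->MRU): [rat cow ant]
Total: 25 hits, 14 misses, 11 evictions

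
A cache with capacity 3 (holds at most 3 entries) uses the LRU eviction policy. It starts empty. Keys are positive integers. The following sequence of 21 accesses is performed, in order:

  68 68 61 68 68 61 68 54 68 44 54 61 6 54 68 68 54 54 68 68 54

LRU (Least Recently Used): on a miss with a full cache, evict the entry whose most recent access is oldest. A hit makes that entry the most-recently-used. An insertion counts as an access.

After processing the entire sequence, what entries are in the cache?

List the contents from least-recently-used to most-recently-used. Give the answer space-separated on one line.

LRU simulation (capacity=3):
  1. access 68: MISS. Cache (LRU->MRU): [68]
  2. access 68: HIT. Cache (LRU->MRU): [68]
  3. access 61: MISS. Cache (LRU->MRU): [68 61]
  4. access 68: HIT. Cache (LRU->MRU): [61 68]
  5. access 68: HIT. Cache (LRU->MRU): [61 68]
  6. access 61: HIT. Cache (LRU->MRU): [68 61]
  7. access 68: HIT. Cache (LRU->MRU): [61 68]
  8. access 54: MISS. Cache (LRU->MRU): [61 68 54]
  9. access 68: HIT. Cache (LRU->MRU): [61 54 68]
  10. access 44: MISS, evict 61. Cache (LRU->MRU): [54 68 44]
  11. access 54: HIT. Cache (LRU->MRU): [68 44 54]
  12. access 61: MISS, evict 68. Cache (LRU->MRU): [44 54 61]
  13. access 6: MISS, evict 44. Cache (LRU->MRU): [54 61 6]
  14. access 54: HIT. Cache (LRU->MRU): [61 6 54]
  15. access 68: MISS, evict 61. Cache (LRU->MRU): [6 54 68]
  16. access 68: HIT. Cache (LRU->MRU): [6 54 68]
  17. access 54: HIT. Cache (LRU->MRU): [6 68 54]
  18. access 54: HIT. Cache (LRU->MRU): [6 68 54]
  19. access 68: HIT. Cache (LRU->MRU): [6 54 68]
  20. access 68: HIT. Cache (LRU->MRU): [6 54 68]
  21. access 54: HIT. Cache (LRU->MRU): [6 68 54]
Total: 14 hits, 7 misses, 4 evictions

Answer: 6 68 54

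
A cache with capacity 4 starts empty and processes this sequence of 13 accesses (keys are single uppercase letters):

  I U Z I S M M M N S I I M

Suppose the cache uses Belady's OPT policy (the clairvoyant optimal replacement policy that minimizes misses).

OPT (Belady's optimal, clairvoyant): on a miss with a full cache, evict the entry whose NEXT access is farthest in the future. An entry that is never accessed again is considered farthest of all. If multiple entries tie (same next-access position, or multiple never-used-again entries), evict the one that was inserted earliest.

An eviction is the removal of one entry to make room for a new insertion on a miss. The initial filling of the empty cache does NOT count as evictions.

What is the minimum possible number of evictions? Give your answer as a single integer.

OPT (Belady) simulation (capacity=4):
  1. access I: MISS. Cache: [I]
  2. access U: MISS. Cache: [I U]
  3. access Z: MISS. Cache: [I U Z]
  4. access I: HIT. Next use of I: step 11. Cache: [I U Z]
  5. access S: MISS. Cache: [I U Z S]
  6. access M: MISS, evict U (next use: never). Cache: [I Z S M]
  7. access M: HIT. Next use of M: step 8. Cache: [I Z S M]
  8. access M: HIT. Next use of M: step 13. Cache: [I Z S M]
  9. access N: MISS, evict Z (next use: never). Cache: [I S M N]
  10. access S: HIT. Next use of S: never. Cache: [I S M N]
  11. access I: HIT. Next use of I: step 12. Cache: [I S M N]
  12. access I: HIT. Next use of I: never. Cache: [I S M N]
  13. access M: HIT. Next use of M: never. Cache: [I S M N]
Total: 7 hits, 6 misses, 2 evictions

Answer: 2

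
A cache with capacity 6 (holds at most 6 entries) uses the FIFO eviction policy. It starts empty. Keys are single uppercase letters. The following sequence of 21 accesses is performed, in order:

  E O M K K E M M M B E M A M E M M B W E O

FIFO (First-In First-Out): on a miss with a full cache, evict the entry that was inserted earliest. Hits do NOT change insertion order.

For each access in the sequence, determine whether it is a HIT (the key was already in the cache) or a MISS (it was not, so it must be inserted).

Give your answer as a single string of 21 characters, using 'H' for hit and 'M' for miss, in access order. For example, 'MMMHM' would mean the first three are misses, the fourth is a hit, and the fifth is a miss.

Answer: MMMMHHHHHMHHMHHHHHMMM

Derivation:
FIFO simulation (capacity=6):
  1. access E: MISS. Cache (old->new): [E]
  2. access O: MISS. Cache (old->new): [E O]
  3. access M: MISS. Cache (old->new): [E O M]
  4. access K: MISS. Cache (old->new): [E O M K]
  5. access K: HIT. Cache (old->new): [E O M K]
  6. access E: HIT. Cache (old->new): [E O M K]
  7. access M: HIT. Cache (old->new): [E O M K]
  8. access M: HIT. Cache (old->new): [E O M K]
  9. access M: HIT. Cache (old->new): [E O M K]
  10. access B: MISS. Cache (old->new): [E O M K B]
  11. access E: HIT. Cache (old->new): [E O M K B]
  12. access M: HIT. Cache (old->new): [E O M K B]
  13. access A: MISS. Cache (old->new): [E O M K B A]
  14. access M: HIT. Cache (old->new): [E O M K B A]
  15. access E: HIT. Cache (old->new): [E O M K B A]
  16. access M: HIT. Cache (old->new): [E O M K B A]
  17. access M: HIT. Cache (old->new): [E O M K B A]
  18. access B: HIT. Cache (old->new): [E O M K B A]
  19. access W: MISS, evict E. Cache (old->new): [O M K B A W]
  20. access E: MISS, evict O. Cache (old->new): [M K B A W E]
  21. access O: MISS, evict M. Cache (old->new): [K B A W E O]
Total: 12 hits, 9 misses, 3 evictions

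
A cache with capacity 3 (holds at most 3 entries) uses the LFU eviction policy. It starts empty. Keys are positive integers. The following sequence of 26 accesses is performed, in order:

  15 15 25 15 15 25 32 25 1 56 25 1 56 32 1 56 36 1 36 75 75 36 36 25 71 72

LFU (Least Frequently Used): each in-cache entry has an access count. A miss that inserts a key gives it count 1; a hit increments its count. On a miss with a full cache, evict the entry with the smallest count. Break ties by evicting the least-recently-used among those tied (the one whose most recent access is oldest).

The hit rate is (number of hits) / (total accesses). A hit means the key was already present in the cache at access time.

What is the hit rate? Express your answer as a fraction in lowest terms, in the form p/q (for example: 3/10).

Answer: 9/26

Derivation:
LFU simulation (capacity=3):
  1. access 15: MISS. Cache: [15(c=1)]
  2. access 15: HIT, count now 2. Cache: [15(c=2)]
  3. access 25: MISS. Cache: [25(c=1) 15(c=2)]
  4. access 15: HIT, count now 3. Cache: [25(c=1) 15(c=3)]
  5. access 15: HIT, count now 4. Cache: [25(c=1) 15(c=4)]
  6. access 25: HIT, count now 2. Cache: [25(c=2) 15(c=4)]
  7. access 32: MISS. Cache: [32(c=1) 25(c=2) 15(c=4)]
  8. access 25: HIT, count now 3. Cache: [32(c=1) 25(c=3) 15(c=4)]
  9. access 1: MISS, evict 32(c=1). Cache: [1(c=1) 25(c=3) 15(c=4)]
  10. access 56: MISS, evict 1(c=1). Cache: [56(c=1) 25(c=3) 15(c=4)]
  11. access 25: HIT, count now 4. Cache: [56(c=1) 15(c=4) 25(c=4)]
  12. access 1: MISS, evict 56(c=1). Cache: [1(c=1) 15(c=4) 25(c=4)]
  13. access 56: MISS, evict 1(c=1). Cache: [56(c=1) 15(c=4) 25(c=4)]
  14. access 32: MISS, evict 56(c=1). Cache: [32(c=1) 15(c=4) 25(c=4)]
  15. access 1: MISS, evict 32(c=1). Cache: [1(c=1) 15(c=4) 25(c=4)]
  16. access 56: MISS, evict 1(c=1). Cache: [56(c=1) 15(c=4) 25(c=4)]
  17. access 36: MISS, evict 56(c=1). Cache: [36(c=1) 15(c=4) 25(c=4)]
  18. access 1: MISS, evict 36(c=1). Cache: [1(c=1) 15(c=4) 25(c=4)]
  19. access 36: MISS, evict 1(c=1). Cache: [36(c=1) 15(c=4) 25(c=4)]
  20. access 75: MISS, evict 36(c=1). Cache: [75(c=1) 15(c=4) 25(c=4)]
  21. access 75: HIT, count now 2. Cache: [75(c=2) 15(c=4) 25(c=4)]
  22. access 36: MISS, evict 75(c=2). Cache: [36(c=1) 15(c=4) 25(c=4)]
  23. access 36: HIT, count now 2. Cache: [36(c=2) 15(c=4) 25(c=4)]
  24. access 25: HIT, count now 5. Cache: [36(c=2) 15(c=4) 25(c=5)]
  25. access 71: MISS, evict 36(c=2). Cache: [71(c=1) 15(c=4) 25(c=5)]
  26. access 72: MISS, evict 71(c=1). Cache: [72(c=1) 15(c=4) 25(c=5)]
Total: 9 hits, 17 misses, 14 evictions

Hit rate = 9/26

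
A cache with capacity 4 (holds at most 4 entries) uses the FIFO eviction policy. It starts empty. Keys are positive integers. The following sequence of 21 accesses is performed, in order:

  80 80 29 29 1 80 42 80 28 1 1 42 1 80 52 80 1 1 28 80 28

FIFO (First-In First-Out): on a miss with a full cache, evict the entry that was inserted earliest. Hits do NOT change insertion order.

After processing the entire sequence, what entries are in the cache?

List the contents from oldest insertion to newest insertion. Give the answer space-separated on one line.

FIFO simulation (capacity=4):
  1. access 80: MISS. Cache (old->new): [80]
  2. access 80: HIT. Cache (old->new): [80]
  3. access 29: MISS. Cache (old->new): [80 29]
  4. access 29: HIT. Cache (old->new): [80 29]
  5. access 1: MISS. Cache (old->new): [80 29 1]
  6. access 80: HIT. Cache (old->new): [80 29 1]
  7. access 42: MISS. Cache (old->new): [80 29 1 42]
  8. access 80: HIT. Cache (old->new): [80 29 1 42]
  9. access 28: MISS, evict 80. Cache (old->new): [29 1 42 28]
  10. access 1: HIT. Cache (old->new): [29 1 42 28]
  11. access 1: HIT. Cache (old->new): [29 1 42 28]
  12. access 42: HIT. Cache (old->new): [29 1 42 28]
  13. access 1: HIT. Cache (old->new): [29 1 42 28]
  14. access 80: MISS, evict 29. Cache (old->new): [1 42 28 80]
  15. access 52: MISS, evict 1. Cache (old->new): [42 28 80 52]
  16. access 80: HIT. Cache (old->new): [42 28 80 52]
  17. access 1: MISS, evict 42. Cache (old->new): [28 80 52 1]
  18. access 1: HIT. Cache (old->new): [28 80 52 1]
  19. access 28: HIT. Cache (old->new): [28 80 52 1]
  20. access 80: HIT. Cache (old->new): [28 80 52 1]
  21. access 28: HIT. Cache (old->new): [28 80 52 1]
Total: 13 hits, 8 misses, 4 evictions

Answer: 28 80 52 1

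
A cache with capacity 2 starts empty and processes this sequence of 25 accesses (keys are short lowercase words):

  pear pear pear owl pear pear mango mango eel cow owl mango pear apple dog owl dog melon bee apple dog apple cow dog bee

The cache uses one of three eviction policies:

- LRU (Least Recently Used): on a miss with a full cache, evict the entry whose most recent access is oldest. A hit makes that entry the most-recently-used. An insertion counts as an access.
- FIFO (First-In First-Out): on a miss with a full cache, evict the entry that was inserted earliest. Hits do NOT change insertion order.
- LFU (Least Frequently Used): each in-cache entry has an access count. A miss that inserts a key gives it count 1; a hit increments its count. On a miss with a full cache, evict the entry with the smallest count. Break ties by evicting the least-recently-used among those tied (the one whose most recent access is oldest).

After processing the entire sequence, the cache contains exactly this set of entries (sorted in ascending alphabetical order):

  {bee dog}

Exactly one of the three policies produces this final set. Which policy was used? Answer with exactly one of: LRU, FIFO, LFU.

Answer: LRU

Derivation:
Simulating under each policy and comparing final sets:
  LRU: final set = {bee dog} -> MATCHES target
  FIFO: final set = {bee cow} -> differs
  LFU: final set = {bee pear} -> differs
Only LRU produces the target set.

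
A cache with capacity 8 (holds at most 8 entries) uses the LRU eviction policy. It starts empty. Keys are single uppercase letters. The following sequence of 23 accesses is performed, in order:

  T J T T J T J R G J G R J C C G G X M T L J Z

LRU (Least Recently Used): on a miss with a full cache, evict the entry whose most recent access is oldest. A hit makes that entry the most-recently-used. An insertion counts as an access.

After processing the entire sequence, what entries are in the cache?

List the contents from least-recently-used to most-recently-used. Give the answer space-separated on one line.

LRU simulation (capacity=8):
  1. access T: MISS. Cache (LRU->MRU): [T]
  2. access J: MISS. Cache (LRU->MRU): [T J]
  3. access T: HIT. Cache (LRU->MRU): [J T]
  4. access T: HIT. Cache (LRU->MRU): [J T]
  5. access J: HIT. Cache (LRU->MRU): [T J]
  6. access T: HIT. Cache (LRU->MRU): [J T]
  7. access J: HIT. Cache (LRU->MRU): [T J]
  8. access R: MISS. Cache (LRU->MRU): [T J R]
  9. access G: MISS. Cache (LRU->MRU): [T J R G]
  10. access J: HIT. Cache (LRU->MRU): [T R G J]
  11. access G: HIT. Cache (LRU->MRU): [T R J G]
  12. access R: HIT. Cache (LRU->MRU): [T J G R]
  13. access J: HIT. Cache (LRU->MRU): [T G R J]
  14. access C: MISS. Cache (LRU->MRU): [T G R J C]
  15. access C: HIT. Cache (LRU->MRU): [T G R J C]
  16. access G: HIT. Cache (LRU->MRU): [T R J C G]
  17. access G: HIT. Cache (LRU->MRU): [T R J C G]
  18. access X: MISS. Cache (LRU->MRU): [T R J C G X]
  19. access M: MISS. Cache (LRU->MRU): [T R J C G X M]
  20. access T: HIT. Cache (LRU->MRU): [R J C G X M T]
  21. access L: MISS. Cache (LRU->MRU): [R J C G X M T L]
  22. access J: HIT. Cache (LRU->MRU): [R C G X M T L J]
  23. access Z: MISS, evict R. Cache (LRU->MRU): [C G X M T L J Z]
Total: 14 hits, 9 misses, 1 evictions

Answer: C G X M T L J Z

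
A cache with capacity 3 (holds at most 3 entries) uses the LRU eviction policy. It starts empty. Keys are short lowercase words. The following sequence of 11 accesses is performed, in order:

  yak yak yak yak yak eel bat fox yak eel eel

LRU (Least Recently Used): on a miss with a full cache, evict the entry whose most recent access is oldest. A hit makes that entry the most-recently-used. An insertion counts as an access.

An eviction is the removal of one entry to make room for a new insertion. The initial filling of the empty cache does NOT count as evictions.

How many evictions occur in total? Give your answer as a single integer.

LRU simulation (capacity=3):
  1. access yak: MISS. Cache (LRU->MRU): [yak]
  2. access yak: HIT. Cache (LRU->MRU): [yak]
  3. access yak: HIT. Cache (LRU->MRU): [yak]
  4. access yak: HIT. Cache (LRU->MRU): [yak]
  5. access yak: HIT. Cache (LRU->MRU): [yak]
  6. access eel: MISS. Cache (LRU->MRU): [yak eel]
  7. access bat: MISS. Cache (LRU->MRU): [yak eel bat]
  8. access fox: MISS, evict yak. Cache (LRU->MRU): [eel bat fox]
  9. access yak: MISS, evict eel. Cache (LRU->MRU): [bat fox yak]
  10. access eel: MISS, evict bat. Cache (LRU->MRU): [fox yak eel]
  11. access eel: HIT. Cache (LRU->MRU): [fox yak eel]
Total: 5 hits, 6 misses, 3 evictions

Answer: 3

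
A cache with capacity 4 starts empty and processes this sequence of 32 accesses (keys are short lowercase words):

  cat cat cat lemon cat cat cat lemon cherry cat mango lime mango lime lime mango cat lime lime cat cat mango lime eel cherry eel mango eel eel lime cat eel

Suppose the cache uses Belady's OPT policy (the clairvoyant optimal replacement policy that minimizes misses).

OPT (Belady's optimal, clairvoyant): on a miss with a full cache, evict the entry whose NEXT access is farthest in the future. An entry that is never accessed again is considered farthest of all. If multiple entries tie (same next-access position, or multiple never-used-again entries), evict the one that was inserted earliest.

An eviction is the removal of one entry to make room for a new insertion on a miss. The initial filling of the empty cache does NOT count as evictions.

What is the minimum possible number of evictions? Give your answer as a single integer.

Answer: 3

Derivation:
OPT (Belady) simulation (capacity=4):
  1. access cat: MISS. Cache: [cat]
  2. access cat: HIT. Next use of cat: step 3. Cache: [cat]
  3. access cat: HIT. Next use of cat: step 5. Cache: [cat]
  4. access lemon: MISS. Cache: [cat lemon]
  5. access cat: HIT. Next use of cat: step 6. Cache: [cat lemon]
  6. access cat: HIT. Next use of cat: step 7. Cache: [cat lemon]
  7. access cat: HIT. Next use of cat: step 10. Cache: [cat lemon]
  8. access lemon: HIT. Next use of lemon: never. Cache: [cat lemon]
  9. access cherry: MISS. Cache: [cat lemon cherry]
  10. access cat: HIT. Next use of cat: step 17. Cache: [cat lemon cherry]
  11. access mango: MISS. Cache: [cat lemon cherry mango]
  12. access lime: MISS, evict lemon (next use: never). Cache: [cat cherry mango lime]
  13. access mango: HIT. Next use of mango: step 16. Cache: [cat cherry mango lime]
  14. access lime: HIT. Next use of lime: step 15. Cache: [cat cherry mango lime]
  15. access lime: HIT. Next use of lime: step 18. Cache: [cat cherry mango lime]
  16. access mango: HIT. Next use of mango: step 22. Cache: [cat cherry mango lime]
  17. access cat: HIT. Next use of cat: step 20. Cache: [cat cherry mango lime]
  18. access lime: HIT. Next use of lime: step 19. Cache: [cat cherry mango lime]
  19. access lime: HIT. Next use of lime: step 23. Cache: [cat cherry mango lime]
  20. access cat: HIT. Next use of cat: step 21. Cache: [cat cherry mango lime]
  21. access cat: HIT. Next use of cat: step 31. Cache: [cat cherry mango lime]
  22. access mango: HIT. Next use of mango: step 27. Cache: [cat cherry mango lime]
  23. access lime: HIT. Next use of lime: step 30. Cache: [cat cherry mango lime]
  24. access eel: MISS, evict cat (next use: step 31). Cache: [cherry mango lime eel]
  25. access cherry: HIT. Next use of cherry: never. Cache: [cherry mango lime eel]
  26. access eel: HIT. Next use of eel: step 28. Cache: [cherry mango lime eel]
  27. access mango: HIT. Next use of mango: never. Cache: [cherry mango lime eel]
  28. access eel: HIT. Next use of eel: step 29. Cache: [cherry mango lime eel]
  29. access eel: HIT. Next use of eel: step 32. Cache: [cherry mango lime eel]
  30. access lime: HIT. Next use of lime: never. Cache: [cherry mango lime eel]
  31. access cat: MISS, evict cherry (next use: never). Cache: [mango lime eel cat]
  32. access eel: HIT. Next use of eel: never. Cache: [mango lime eel cat]
Total: 25 hits, 7 misses, 3 evictions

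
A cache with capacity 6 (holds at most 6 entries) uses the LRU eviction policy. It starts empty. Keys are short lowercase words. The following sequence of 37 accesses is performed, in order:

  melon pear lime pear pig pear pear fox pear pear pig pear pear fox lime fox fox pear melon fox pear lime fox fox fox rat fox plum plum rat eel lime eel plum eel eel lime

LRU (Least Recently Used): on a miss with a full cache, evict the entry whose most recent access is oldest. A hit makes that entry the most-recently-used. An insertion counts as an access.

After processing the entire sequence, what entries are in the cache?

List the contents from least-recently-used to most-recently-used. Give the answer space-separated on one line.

Answer: pear fox rat plum eel lime

Derivation:
LRU simulation (capacity=6):
  1. access melon: MISS. Cache (LRU->MRU): [melon]
  2. access pear: MISS. Cache (LRU->MRU): [melon pear]
  3. access lime: MISS. Cache (LRU->MRU): [melon pear lime]
  4. access pear: HIT. Cache (LRU->MRU): [melon lime pear]
  5. access pig: MISS. Cache (LRU->MRU): [melon lime pear pig]
  6. access pear: HIT. Cache (LRU->MRU): [melon lime pig pear]
  7. access pear: HIT. Cache (LRU->MRU): [melon lime pig pear]
  8. access fox: MISS. Cache (LRU->MRU): [melon lime pig pear fox]
  9. access pear: HIT. Cache (LRU->MRU): [melon lime pig fox pear]
  10. access pear: HIT. Cache (LRU->MRU): [melon lime pig fox pear]
  11. access pig: HIT. Cache (LRU->MRU): [melon lime fox pear pig]
  12. access pear: HIT. Cache (LRU->MRU): [melon lime fox pig pear]
  13. access pear: HIT. Cache (LRU->MRU): [melon lime fox pig pear]
  14. access fox: HIT. Cache (LRU->MRU): [melon lime pig pear fox]
  15. access lime: HIT. Cache (LRU->MRU): [melon pig pear fox lime]
  16. access fox: HIT. Cache (LRU->MRU): [melon pig pear lime fox]
  17. access fox: HIT. Cache (LRU->MRU): [melon pig pear lime fox]
  18. access pear: HIT. Cache (LRU->MRU): [melon pig lime fox pear]
  19. access melon: HIT. Cache (LRU->MRU): [pig lime fox pear melon]
  20. access fox: HIT. Cache (LRU->MRU): [pig lime pear melon fox]
  21. access pear: HIT. Cache (LRU->MRU): [pig lime melon fox pear]
  22. access lime: HIT. Cache (LRU->MRU): [pig melon fox pear lime]
  23. access fox: HIT. Cache (LRU->MRU): [pig melon pear lime fox]
  24. access fox: HIT. Cache (LRU->MRU): [pig melon pear lime fox]
  25. access fox: HIT. Cache (LRU->MRU): [pig melon pear lime fox]
  26. access rat: MISS. Cache (LRU->MRU): [pig melon pear lime fox rat]
  27. access fox: HIT. Cache (LRU->MRU): [pig melon pear lime rat fox]
  28. access plum: MISS, evict pig. Cache (LRU->MRU): [melon pear lime rat fox plum]
  29. access plum: HIT. Cache (LRU->MRU): [melon pear lime rat fox plum]
  30. access rat: HIT. Cache (LRU->MRU): [melon pear lime fox plum rat]
  31. access eel: MISS, evict melon. Cache (LRU->MRU): [pear lime fox plum rat eel]
  32. access lime: HIT. Cache (LRU->MRU): [pear fox plum rat eel lime]
  33. access eel: HIT. Cache (LRU->MRU): [pear fox plum rat lime eel]
  34. access plum: HIT. Cache (LRU->MRU): [pear fox rat lime eel plum]
  35. access eel: HIT. Cache (LRU->MRU): [pear fox rat lime plum eel]
  36. access eel: HIT. Cache (LRU->MRU): [pear fox rat lime plum eel]
  37. access lime: HIT. Cache (LRU->MRU): [pear fox rat plum eel lime]
Total: 29 hits, 8 misses, 2 evictions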